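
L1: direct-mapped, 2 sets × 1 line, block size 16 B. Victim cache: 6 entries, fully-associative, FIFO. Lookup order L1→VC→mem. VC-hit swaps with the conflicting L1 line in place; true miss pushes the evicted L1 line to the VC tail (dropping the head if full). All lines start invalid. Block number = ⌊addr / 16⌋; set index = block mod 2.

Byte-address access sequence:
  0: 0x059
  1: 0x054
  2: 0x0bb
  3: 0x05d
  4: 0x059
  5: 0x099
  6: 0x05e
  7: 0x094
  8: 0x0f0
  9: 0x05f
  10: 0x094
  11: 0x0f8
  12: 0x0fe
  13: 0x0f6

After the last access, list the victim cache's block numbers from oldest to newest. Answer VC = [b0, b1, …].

  [0] addr=0x59 blk=5 s=1: MISS | VC []
  [1] addr=0x54 blk=5 s=1: L1-HIT | VC []
  [2] addr=0xbb blk=11 s=1: MISS | VC [5]
  [3] addr=0x5d blk=5 s=1: VC-HIT | VC [11]
  [4] addr=0x59 blk=5 s=1: L1-HIT | VC [11]
  [5] addr=0x99 blk=9 s=1: MISS | VC [11, 5]
  [6] addr=0x5e blk=5 s=1: VC-HIT | VC [11, 9]
  [7] addr=0x94 blk=9 s=1: VC-HIT | VC [11, 5]
  [8] addr=0xf0 blk=15 s=1: MISS | VC [11, 5, 9]
  [9] addr=0x5f blk=5 s=1: VC-HIT | VC [11, 15, 9]
  [10] addr=0x94 blk=9 s=1: VC-HIT | VC [11, 15, 5]
  [11] addr=0xf8 blk=15 s=1: VC-HIT | VC [11, 9, 5]
  [12] addr=0xfe blk=15 s=1: L1-HIT | VC [11, 9, 5]
  [13] addr=0xf6 blk=15 s=1: L1-HIT | VC [11, 9, 5]

VC = [11, 9, 5]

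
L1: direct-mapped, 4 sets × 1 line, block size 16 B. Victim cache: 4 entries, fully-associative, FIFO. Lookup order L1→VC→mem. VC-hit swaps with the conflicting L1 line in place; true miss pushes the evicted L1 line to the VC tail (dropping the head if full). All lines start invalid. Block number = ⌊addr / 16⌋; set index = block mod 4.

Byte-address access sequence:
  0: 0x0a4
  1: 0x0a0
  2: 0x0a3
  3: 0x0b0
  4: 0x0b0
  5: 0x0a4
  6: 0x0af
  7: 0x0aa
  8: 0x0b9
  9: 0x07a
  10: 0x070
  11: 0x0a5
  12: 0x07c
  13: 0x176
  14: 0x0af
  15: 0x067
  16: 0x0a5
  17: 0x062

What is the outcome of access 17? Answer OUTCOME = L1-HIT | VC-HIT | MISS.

OUTCOME = VC-HIT

0: 0xa4 (blk 10, set 2) → MISS  vc=[]
1: 0xa0 (blk 10, set 2) → L1-HIT  vc=[]
2: 0xa3 (blk 10, set 2) → L1-HIT  vc=[]
3: 0xb0 (blk 11, set 3) → MISS  vc=[]
4: 0xb0 (blk 11, set 3) → L1-HIT  vc=[]
5: 0xa4 (blk 10, set 2) → L1-HIT  vc=[]
6: 0xaf (blk 10, set 2) → L1-HIT  vc=[]
7: 0xaa (blk 10, set 2) → L1-HIT  vc=[]
8: 0xb9 (blk 11, set 3) → L1-HIT  vc=[]
9: 0x7a (blk 7, set 3) → MISS  vc=[11]
10: 0x70 (blk 7, set 3) → L1-HIT  vc=[11]
11: 0xa5 (blk 10, set 2) → L1-HIT  vc=[11]
12: 0x7c (blk 7, set 3) → L1-HIT  vc=[11]
13: 0x176 (blk 23, set 3) → MISS  vc=[11, 7]
14: 0xaf (blk 10, set 2) → L1-HIT  vc=[11, 7]
15: 0x67 (blk 6, set 2) → MISS  vc=[11, 7, 10]
16: 0xa5 (blk 10, set 2) → VC-HIT  vc=[11, 7, 6]
17: 0x62 (blk 6, set 2) → VC-HIT  vc=[11, 7, 10]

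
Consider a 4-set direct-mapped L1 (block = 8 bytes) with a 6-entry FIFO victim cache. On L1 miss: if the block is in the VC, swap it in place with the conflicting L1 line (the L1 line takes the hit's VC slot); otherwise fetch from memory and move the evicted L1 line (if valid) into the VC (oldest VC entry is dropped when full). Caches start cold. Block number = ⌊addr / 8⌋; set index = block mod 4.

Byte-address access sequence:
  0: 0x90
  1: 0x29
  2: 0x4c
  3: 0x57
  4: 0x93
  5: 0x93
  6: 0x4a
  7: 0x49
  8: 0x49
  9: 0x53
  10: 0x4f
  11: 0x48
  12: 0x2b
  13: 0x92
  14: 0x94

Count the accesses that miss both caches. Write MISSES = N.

  [0] addr=0x90 blk=18 s=2: MISS | VC []
  [1] addr=0x29 blk=5 s=1: MISS | VC []
  [2] addr=0x4c blk=9 s=1: MISS | VC [5]
  [3] addr=0x57 blk=10 s=2: MISS | VC [5, 18]
  [4] addr=0x93 blk=18 s=2: VC-HIT | VC [5, 10]
  [5] addr=0x93 blk=18 s=2: L1-HIT | VC [5, 10]
  [6] addr=0x4a blk=9 s=1: L1-HIT | VC [5, 10]
  [7] addr=0x49 blk=9 s=1: L1-HIT | VC [5, 10]
  [8] addr=0x49 blk=9 s=1: L1-HIT | VC [5, 10]
  [9] addr=0x53 blk=10 s=2: VC-HIT | VC [5, 18]
  [10] addr=0x4f blk=9 s=1: L1-HIT | VC [5, 18]
  [11] addr=0x48 blk=9 s=1: L1-HIT | VC [5, 18]
  [12] addr=0x2b blk=5 s=1: VC-HIT | VC [9, 18]
  [13] addr=0x92 blk=18 s=2: VC-HIT | VC [9, 10]
  [14] addr=0x94 blk=18 s=2: L1-HIT | VC [9, 10]

MISSES = 4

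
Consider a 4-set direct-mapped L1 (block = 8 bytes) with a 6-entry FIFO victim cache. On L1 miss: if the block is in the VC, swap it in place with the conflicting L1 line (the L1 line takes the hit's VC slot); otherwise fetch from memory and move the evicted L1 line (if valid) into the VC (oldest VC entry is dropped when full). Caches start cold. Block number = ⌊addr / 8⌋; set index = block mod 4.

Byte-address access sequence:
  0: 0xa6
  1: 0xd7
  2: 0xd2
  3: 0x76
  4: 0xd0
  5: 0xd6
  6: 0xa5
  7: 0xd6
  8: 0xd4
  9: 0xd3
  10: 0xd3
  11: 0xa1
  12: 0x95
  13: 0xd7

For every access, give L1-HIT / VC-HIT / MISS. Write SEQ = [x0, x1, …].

0: 0xa6 (blk 20, set 0) → MISS  vc=[]
1: 0xd7 (blk 26, set 2) → MISS  vc=[]
2: 0xd2 (blk 26, set 2) → L1-HIT  vc=[]
3: 0x76 (blk 14, set 2) → MISS  vc=[26]
4: 0xd0 (blk 26, set 2) → VC-HIT  vc=[14]
5: 0xd6 (blk 26, set 2) → L1-HIT  vc=[14]
6: 0xa5 (blk 20, set 0) → L1-HIT  vc=[14]
7: 0xd6 (blk 26, set 2) → L1-HIT  vc=[14]
8: 0xd4 (blk 26, set 2) → L1-HIT  vc=[14]
9: 0xd3 (blk 26, set 2) → L1-HIT  vc=[14]
10: 0xd3 (blk 26, set 2) → L1-HIT  vc=[14]
11: 0xa1 (blk 20, set 0) → L1-HIT  vc=[14]
12: 0x95 (blk 18, set 2) → MISS  vc=[14, 26]
13: 0xd7 (blk 26, set 2) → VC-HIT  vc=[14, 18]

SEQ = [MISS, MISS, L1-HIT, MISS, VC-HIT, L1-HIT, L1-HIT, L1-HIT, L1-HIT, L1-HIT, L1-HIT, L1-HIT, MISS, VC-HIT]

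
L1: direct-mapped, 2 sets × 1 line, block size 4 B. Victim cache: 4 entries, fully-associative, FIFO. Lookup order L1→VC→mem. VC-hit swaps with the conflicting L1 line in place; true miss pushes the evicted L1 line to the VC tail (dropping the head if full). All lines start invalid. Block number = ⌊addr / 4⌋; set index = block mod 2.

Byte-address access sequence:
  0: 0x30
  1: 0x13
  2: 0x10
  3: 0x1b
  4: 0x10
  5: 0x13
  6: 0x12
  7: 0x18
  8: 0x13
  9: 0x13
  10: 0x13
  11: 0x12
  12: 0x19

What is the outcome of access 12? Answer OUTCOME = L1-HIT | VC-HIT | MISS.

OUTCOME = VC-HIT

0: 0x30 (blk 12, set 0) → MISS  vc=[]
1: 0x13 (blk 4, set 0) → MISS  vc=[12]
2: 0x10 (blk 4, set 0) → L1-HIT  vc=[12]
3: 0x1b (blk 6, set 0) → MISS  vc=[12, 4]
4: 0x10 (blk 4, set 0) → VC-HIT  vc=[12, 6]
5: 0x13 (blk 4, set 0) → L1-HIT  vc=[12, 6]
6: 0x12 (blk 4, set 0) → L1-HIT  vc=[12, 6]
7: 0x18 (blk 6, set 0) → VC-HIT  vc=[12, 4]
8: 0x13 (blk 4, set 0) → VC-HIT  vc=[12, 6]
9: 0x13 (blk 4, set 0) → L1-HIT  vc=[12, 6]
10: 0x13 (blk 4, set 0) → L1-HIT  vc=[12, 6]
11: 0x12 (blk 4, set 0) → L1-HIT  vc=[12, 6]
12: 0x19 (blk 6, set 0) → VC-HIT  vc=[12, 4]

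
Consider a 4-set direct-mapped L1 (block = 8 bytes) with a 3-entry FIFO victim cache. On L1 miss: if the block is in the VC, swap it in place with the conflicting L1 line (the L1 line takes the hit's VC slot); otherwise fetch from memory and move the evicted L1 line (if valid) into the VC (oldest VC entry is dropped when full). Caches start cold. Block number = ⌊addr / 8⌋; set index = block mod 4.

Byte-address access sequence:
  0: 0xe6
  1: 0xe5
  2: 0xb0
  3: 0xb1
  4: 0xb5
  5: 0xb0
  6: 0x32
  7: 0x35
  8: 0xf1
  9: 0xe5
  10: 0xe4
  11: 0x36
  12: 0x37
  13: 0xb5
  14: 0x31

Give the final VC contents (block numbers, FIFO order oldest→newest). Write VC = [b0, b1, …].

VC = [22, 30]

#0 0xe6→b28/s0 MISS; vc=[]
#1 0xe5→b28/s0 L1-HIT; vc=[]
#2 0xb0→b22/s2 MISS; vc=[]
#3 0xb1→b22/s2 L1-HIT; vc=[]
#4 0xb5→b22/s2 L1-HIT; vc=[]
#5 0xb0→b22/s2 L1-HIT; vc=[]
#6 0x32→b6/s2 MISS; vc=[22]
#7 0x35→b6/s2 L1-HIT; vc=[22]
#8 0xf1→b30/s2 MISS; vc=[22,6]
#9 0xe5→b28/s0 L1-HIT; vc=[22,6]
#10 0xe4→b28/s0 L1-HIT; vc=[22,6]
#11 0x36→b6/s2 VC-HIT; vc=[22,30]
#12 0x37→b6/s2 L1-HIT; vc=[22,30]
#13 0xb5→b22/s2 VC-HIT; vc=[6,30]
#14 0x31→b6/s2 VC-HIT; vc=[22,30]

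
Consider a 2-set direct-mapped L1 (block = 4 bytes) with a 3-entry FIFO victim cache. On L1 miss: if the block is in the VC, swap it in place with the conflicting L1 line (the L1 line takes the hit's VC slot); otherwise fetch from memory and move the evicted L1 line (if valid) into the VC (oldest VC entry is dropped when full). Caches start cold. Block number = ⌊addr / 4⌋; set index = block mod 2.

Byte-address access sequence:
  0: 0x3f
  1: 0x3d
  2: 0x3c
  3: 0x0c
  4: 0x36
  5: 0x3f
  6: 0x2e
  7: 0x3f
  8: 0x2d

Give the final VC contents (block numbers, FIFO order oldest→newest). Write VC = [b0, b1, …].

VC = [13, 3, 15]

#0 0x3f→b15/s1 MISS; vc=[]
#1 0x3d→b15/s1 L1-HIT; vc=[]
#2 0x3c→b15/s1 L1-HIT; vc=[]
#3 0xc→b3/s1 MISS; vc=[15]
#4 0x36→b13/s1 MISS; vc=[15,3]
#5 0x3f→b15/s1 VC-HIT; vc=[13,3]
#6 0x2e→b11/s1 MISS; vc=[13,3,15]
#7 0x3f→b15/s1 VC-HIT; vc=[13,3,11]
#8 0x2d→b11/s1 VC-HIT; vc=[13,3,15]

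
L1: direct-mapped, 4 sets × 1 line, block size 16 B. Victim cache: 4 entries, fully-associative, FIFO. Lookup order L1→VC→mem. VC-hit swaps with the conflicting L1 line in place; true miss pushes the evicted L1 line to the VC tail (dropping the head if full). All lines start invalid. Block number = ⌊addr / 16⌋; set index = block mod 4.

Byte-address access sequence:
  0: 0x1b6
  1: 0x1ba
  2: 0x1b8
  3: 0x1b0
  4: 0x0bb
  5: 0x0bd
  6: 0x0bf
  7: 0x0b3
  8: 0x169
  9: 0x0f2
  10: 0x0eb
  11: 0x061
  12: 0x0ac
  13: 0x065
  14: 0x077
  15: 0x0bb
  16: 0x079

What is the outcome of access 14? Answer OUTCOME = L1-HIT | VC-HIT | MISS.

OUTCOME = MISS

#0 0x1b6→b27/s3 MISS; vc=[]
#1 0x1ba→b27/s3 L1-HIT; vc=[]
#2 0x1b8→b27/s3 L1-HIT; vc=[]
#3 0x1b0→b27/s3 L1-HIT; vc=[]
#4 0xbb→b11/s3 MISS; vc=[27]
#5 0xbd→b11/s3 L1-HIT; vc=[27]
#6 0xbf→b11/s3 L1-HIT; vc=[27]
#7 0xb3→b11/s3 L1-HIT; vc=[27]
#8 0x169→b22/s2 MISS; vc=[27]
#9 0xf2→b15/s3 MISS; vc=[27,11]
#10 0xeb→b14/s2 MISS; vc=[27,11,22]
#11 0x61→b6/s2 MISS; vc=[27,11,22,14]
#12 0xac→b10/s2 MISS; vc=[11,22,14,6]
#13 0x65→b6/s2 VC-HIT; vc=[11,22,14,10]
#14 0x77→b7/s3 MISS; vc=[22,14,10,15]
#15 0xbb→b11/s3 MISS; vc=[14,10,15,7]
#16 0x79→b7/s3 VC-HIT; vc=[14,10,15,11]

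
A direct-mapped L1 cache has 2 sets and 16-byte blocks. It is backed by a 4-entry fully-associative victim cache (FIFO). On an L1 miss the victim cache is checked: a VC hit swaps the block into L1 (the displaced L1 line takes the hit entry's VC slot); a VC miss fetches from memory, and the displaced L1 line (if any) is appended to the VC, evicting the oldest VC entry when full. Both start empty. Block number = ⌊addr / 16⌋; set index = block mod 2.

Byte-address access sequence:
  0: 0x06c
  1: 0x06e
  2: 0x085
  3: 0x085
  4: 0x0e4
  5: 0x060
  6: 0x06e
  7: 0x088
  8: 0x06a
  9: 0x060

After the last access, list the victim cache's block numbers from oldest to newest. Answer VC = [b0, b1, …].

  [0] addr=0x6c blk=6 s=0: MISS | VC []
  [1] addr=0x6e blk=6 s=0: L1-HIT | VC []
  [2] addr=0x85 blk=8 s=0: MISS | VC [6]
  [3] addr=0x85 blk=8 s=0: L1-HIT | VC [6]
  [4] addr=0xe4 blk=14 s=0: MISS | VC [6, 8]
  [5] addr=0x60 blk=6 s=0: VC-HIT | VC [14, 8]
  [6] addr=0x6e blk=6 s=0: L1-HIT | VC [14, 8]
  [7] addr=0x88 blk=8 s=0: VC-HIT | VC [14, 6]
  [8] addr=0x6a blk=6 s=0: VC-HIT | VC [14, 8]
  [9] addr=0x60 blk=6 s=0: L1-HIT | VC [14, 8]

VC = [14, 8]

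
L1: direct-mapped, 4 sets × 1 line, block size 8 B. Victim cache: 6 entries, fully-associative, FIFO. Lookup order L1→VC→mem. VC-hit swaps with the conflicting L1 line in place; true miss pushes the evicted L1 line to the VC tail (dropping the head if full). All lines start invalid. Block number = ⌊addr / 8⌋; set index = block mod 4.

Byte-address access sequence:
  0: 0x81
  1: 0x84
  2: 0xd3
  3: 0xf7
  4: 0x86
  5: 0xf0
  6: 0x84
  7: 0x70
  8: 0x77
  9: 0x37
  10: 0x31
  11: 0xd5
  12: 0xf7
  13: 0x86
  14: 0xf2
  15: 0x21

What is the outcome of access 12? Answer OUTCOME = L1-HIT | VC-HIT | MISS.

OUTCOME = VC-HIT

0: 0x81 (blk 16, set 0) → MISS  vc=[]
1: 0x84 (blk 16, set 0) → L1-HIT  vc=[]
2: 0xd3 (blk 26, set 2) → MISS  vc=[]
3: 0xf7 (blk 30, set 2) → MISS  vc=[26]
4: 0x86 (blk 16, set 0) → L1-HIT  vc=[26]
5: 0xf0 (blk 30, set 2) → L1-HIT  vc=[26]
6: 0x84 (blk 16, set 0) → L1-HIT  vc=[26]
7: 0x70 (blk 14, set 2) → MISS  vc=[26, 30]
8: 0x77 (blk 14, set 2) → L1-HIT  vc=[26, 30]
9: 0x37 (blk 6, set 2) → MISS  vc=[26, 30, 14]
10: 0x31 (blk 6, set 2) → L1-HIT  vc=[26, 30, 14]
11: 0xd5 (blk 26, set 2) → VC-HIT  vc=[6, 30, 14]
12: 0xf7 (blk 30, set 2) → VC-HIT  vc=[6, 26, 14]
13: 0x86 (blk 16, set 0) → L1-HIT  vc=[6, 26, 14]
14: 0xf2 (blk 30, set 2) → L1-HIT  vc=[6, 26, 14]
15: 0x21 (blk 4, set 0) → MISS  vc=[6, 26, 14, 16]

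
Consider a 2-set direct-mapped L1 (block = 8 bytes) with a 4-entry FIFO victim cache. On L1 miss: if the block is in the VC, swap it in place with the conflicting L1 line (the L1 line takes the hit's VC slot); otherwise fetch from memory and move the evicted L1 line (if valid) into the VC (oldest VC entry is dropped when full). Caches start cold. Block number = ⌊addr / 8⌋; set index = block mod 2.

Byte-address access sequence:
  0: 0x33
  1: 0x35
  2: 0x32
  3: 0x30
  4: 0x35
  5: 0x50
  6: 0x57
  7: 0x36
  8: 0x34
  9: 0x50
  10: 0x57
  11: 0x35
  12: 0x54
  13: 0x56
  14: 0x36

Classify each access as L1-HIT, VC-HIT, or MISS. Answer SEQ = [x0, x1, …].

SEQ = [MISS, L1-HIT, L1-HIT, L1-HIT, L1-HIT, MISS, L1-HIT, VC-HIT, L1-HIT, VC-HIT, L1-HIT, VC-HIT, VC-HIT, L1-HIT, VC-HIT]

  [0] addr=0x33 blk=6 s=0: MISS | VC []
  [1] addr=0x35 blk=6 s=0: L1-HIT | VC []
  [2] addr=0x32 blk=6 s=0: L1-HIT | VC []
  [3] addr=0x30 blk=6 s=0: L1-HIT | VC []
  [4] addr=0x35 blk=6 s=0: L1-HIT | VC []
  [5] addr=0x50 blk=10 s=0: MISS | VC [6]
  [6] addr=0x57 blk=10 s=0: L1-HIT | VC [6]
  [7] addr=0x36 blk=6 s=0: VC-HIT | VC [10]
  [8] addr=0x34 blk=6 s=0: L1-HIT | VC [10]
  [9] addr=0x50 blk=10 s=0: VC-HIT | VC [6]
  [10] addr=0x57 blk=10 s=0: L1-HIT | VC [6]
  [11] addr=0x35 blk=6 s=0: VC-HIT | VC [10]
  [12] addr=0x54 blk=10 s=0: VC-HIT | VC [6]
  [13] addr=0x56 blk=10 s=0: L1-HIT | VC [6]
  [14] addr=0x36 blk=6 s=0: VC-HIT | VC [10]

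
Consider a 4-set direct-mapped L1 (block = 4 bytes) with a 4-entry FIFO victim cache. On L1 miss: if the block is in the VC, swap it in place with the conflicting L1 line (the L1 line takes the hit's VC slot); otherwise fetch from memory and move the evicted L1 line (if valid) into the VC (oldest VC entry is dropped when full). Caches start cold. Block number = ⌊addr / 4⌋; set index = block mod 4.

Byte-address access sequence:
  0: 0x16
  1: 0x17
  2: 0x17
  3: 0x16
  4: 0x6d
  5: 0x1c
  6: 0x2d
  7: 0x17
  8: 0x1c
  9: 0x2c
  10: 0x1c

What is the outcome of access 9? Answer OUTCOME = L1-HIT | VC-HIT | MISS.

0: 0x16 (blk 5, set 1) → MISS  vc=[]
1: 0x17 (blk 5, set 1) → L1-HIT  vc=[]
2: 0x17 (blk 5, set 1) → L1-HIT  vc=[]
3: 0x16 (blk 5, set 1) → L1-HIT  vc=[]
4: 0x6d (blk 27, set 3) → MISS  vc=[]
5: 0x1c (blk 7, set 3) → MISS  vc=[27]
6: 0x2d (blk 11, set 3) → MISS  vc=[27, 7]
7: 0x17 (blk 5, set 1) → L1-HIT  vc=[27, 7]
8: 0x1c (blk 7, set 3) → VC-HIT  vc=[27, 11]
9: 0x2c (blk 11, set 3) → VC-HIT  vc=[27, 7]
10: 0x1c (blk 7, set 3) → VC-HIT  vc=[27, 11]

OUTCOME = VC-HIT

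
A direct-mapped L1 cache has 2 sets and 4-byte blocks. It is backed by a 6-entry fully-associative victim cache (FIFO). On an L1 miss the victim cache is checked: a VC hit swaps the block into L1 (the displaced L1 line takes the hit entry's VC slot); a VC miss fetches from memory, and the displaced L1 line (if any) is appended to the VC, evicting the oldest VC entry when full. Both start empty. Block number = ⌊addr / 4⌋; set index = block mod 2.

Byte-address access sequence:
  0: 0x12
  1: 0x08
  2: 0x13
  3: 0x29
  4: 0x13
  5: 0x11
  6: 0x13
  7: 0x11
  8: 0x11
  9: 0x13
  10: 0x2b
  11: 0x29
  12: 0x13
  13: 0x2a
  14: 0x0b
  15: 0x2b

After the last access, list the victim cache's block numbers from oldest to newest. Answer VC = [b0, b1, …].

VC = [2, 4]

0: 0x12 (blk 4, set 0) → MISS  vc=[]
1: 0x8 (blk 2, set 0) → MISS  vc=[4]
2: 0x13 (blk 4, set 0) → VC-HIT  vc=[2]
3: 0x29 (blk 10, set 0) → MISS  vc=[2, 4]
4: 0x13 (blk 4, set 0) → VC-HIT  vc=[2, 10]
5: 0x11 (blk 4, set 0) → L1-HIT  vc=[2, 10]
6: 0x13 (blk 4, set 0) → L1-HIT  vc=[2, 10]
7: 0x11 (blk 4, set 0) → L1-HIT  vc=[2, 10]
8: 0x11 (blk 4, set 0) → L1-HIT  vc=[2, 10]
9: 0x13 (blk 4, set 0) → L1-HIT  vc=[2, 10]
10: 0x2b (blk 10, set 0) → VC-HIT  vc=[2, 4]
11: 0x29 (blk 10, set 0) → L1-HIT  vc=[2, 4]
12: 0x13 (blk 4, set 0) → VC-HIT  vc=[2, 10]
13: 0x2a (blk 10, set 0) → VC-HIT  vc=[2, 4]
14: 0xb (blk 2, set 0) → VC-HIT  vc=[10, 4]
15: 0x2b (blk 10, set 0) → VC-HIT  vc=[2, 4]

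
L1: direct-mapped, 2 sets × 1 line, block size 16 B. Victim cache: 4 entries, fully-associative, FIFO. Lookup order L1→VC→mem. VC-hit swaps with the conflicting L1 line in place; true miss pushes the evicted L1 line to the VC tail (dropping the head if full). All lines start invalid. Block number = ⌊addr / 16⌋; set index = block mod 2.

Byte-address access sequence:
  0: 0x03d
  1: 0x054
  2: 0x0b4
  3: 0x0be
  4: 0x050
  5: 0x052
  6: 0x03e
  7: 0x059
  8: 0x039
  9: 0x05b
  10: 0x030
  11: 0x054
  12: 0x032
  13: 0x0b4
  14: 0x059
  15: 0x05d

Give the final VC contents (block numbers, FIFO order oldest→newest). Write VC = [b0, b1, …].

VC = [11, 3]

#0 0x3d→b3/s1 MISS; vc=[]
#1 0x54→b5/s1 MISS; vc=[3]
#2 0xb4→b11/s1 MISS; vc=[3,5]
#3 0xbe→b11/s1 L1-HIT; vc=[3,5]
#4 0x50→b5/s1 VC-HIT; vc=[3,11]
#5 0x52→b5/s1 L1-HIT; vc=[3,11]
#6 0x3e→b3/s1 VC-HIT; vc=[5,11]
#7 0x59→b5/s1 VC-HIT; vc=[3,11]
#8 0x39→b3/s1 VC-HIT; vc=[5,11]
#9 0x5b→b5/s1 VC-HIT; vc=[3,11]
#10 0x30→b3/s1 VC-HIT; vc=[5,11]
#11 0x54→b5/s1 VC-HIT; vc=[3,11]
#12 0x32→b3/s1 VC-HIT; vc=[5,11]
#13 0xb4→b11/s1 VC-HIT; vc=[5,3]
#14 0x59→b5/s1 VC-HIT; vc=[11,3]
#15 0x5d→b5/s1 L1-HIT; vc=[11,3]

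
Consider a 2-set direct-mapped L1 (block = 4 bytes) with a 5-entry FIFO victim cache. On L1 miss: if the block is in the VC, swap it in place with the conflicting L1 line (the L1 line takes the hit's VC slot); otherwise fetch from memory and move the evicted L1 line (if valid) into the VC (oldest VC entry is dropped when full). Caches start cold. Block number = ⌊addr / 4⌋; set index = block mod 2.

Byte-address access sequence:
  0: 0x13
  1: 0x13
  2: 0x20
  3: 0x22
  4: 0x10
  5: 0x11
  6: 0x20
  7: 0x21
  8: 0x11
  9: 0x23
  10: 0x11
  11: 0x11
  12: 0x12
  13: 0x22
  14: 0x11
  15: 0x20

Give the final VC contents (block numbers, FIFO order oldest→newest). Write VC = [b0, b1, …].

  [0] addr=0x13 blk=4 s=0: MISS | VC []
  [1] addr=0x13 blk=4 s=0: L1-HIT | VC []
  [2] addr=0x20 blk=8 s=0: MISS | VC [4]
  [3] addr=0x22 blk=8 s=0: L1-HIT | VC [4]
  [4] addr=0x10 blk=4 s=0: VC-HIT | VC [8]
  [5] addr=0x11 blk=4 s=0: L1-HIT | VC [8]
  [6] addr=0x20 blk=8 s=0: VC-HIT | VC [4]
  [7] addr=0x21 blk=8 s=0: L1-HIT | VC [4]
  [8] addr=0x11 blk=4 s=0: VC-HIT | VC [8]
  [9] addr=0x23 blk=8 s=0: VC-HIT | VC [4]
  [10] addr=0x11 blk=4 s=0: VC-HIT | VC [8]
  [11] addr=0x11 blk=4 s=0: L1-HIT | VC [8]
  [12] addr=0x12 blk=4 s=0: L1-HIT | VC [8]
  [13] addr=0x22 blk=8 s=0: VC-HIT | VC [4]
  [14] addr=0x11 blk=4 s=0: VC-HIT | VC [8]
  [15] addr=0x20 blk=8 s=0: VC-HIT | VC [4]

VC = [4]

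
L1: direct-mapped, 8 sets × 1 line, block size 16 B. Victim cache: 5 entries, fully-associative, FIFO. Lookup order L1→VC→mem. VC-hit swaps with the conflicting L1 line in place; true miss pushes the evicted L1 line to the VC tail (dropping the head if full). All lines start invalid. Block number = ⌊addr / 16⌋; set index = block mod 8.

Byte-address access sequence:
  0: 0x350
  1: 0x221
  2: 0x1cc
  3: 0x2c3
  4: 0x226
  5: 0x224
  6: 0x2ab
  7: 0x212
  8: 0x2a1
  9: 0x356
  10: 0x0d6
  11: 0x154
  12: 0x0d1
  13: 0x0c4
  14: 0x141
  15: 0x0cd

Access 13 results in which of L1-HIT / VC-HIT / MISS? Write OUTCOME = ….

OUTCOME = MISS

#0 0x350→b53/s5 MISS; vc=[]
#1 0x221→b34/s2 MISS; vc=[]
#2 0x1cc→b28/s4 MISS; vc=[]
#3 0x2c3→b44/s4 MISS; vc=[28]
#4 0x226→b34/s2 L1-HIT; vc=[28]
#5 0x224→b34/s2 L1-HIT; vc=[28]
#6 0x2ab→b42/s2 MISS; vc=[28,34]
#7 0x212→b33/s1 MISS; vc=[28,34]
#8 0x2a1→b42/s2 L1-HIT; vc=[28,34]
#9 0x356→b53/s5 L1-HIT; vc=[28,34]
#10 0xd6→b13/s5 MISS; vc=[28,34,53]
#11 0x154→b21/s5 MISS; vc=[28,34,53,13]
#12 0xd1→b13/s5 VC-HIT; vc=[28,34,53,21]
#13 0xc4→b12/s4 MISS; vc=[28,34,53,21,44]
#14 0x141→b20/s4 MISS; vc=[34,53,21,44,12]
#15 0xcd→b12/s4 VC-HIT; vc=[34,53,21,44,20]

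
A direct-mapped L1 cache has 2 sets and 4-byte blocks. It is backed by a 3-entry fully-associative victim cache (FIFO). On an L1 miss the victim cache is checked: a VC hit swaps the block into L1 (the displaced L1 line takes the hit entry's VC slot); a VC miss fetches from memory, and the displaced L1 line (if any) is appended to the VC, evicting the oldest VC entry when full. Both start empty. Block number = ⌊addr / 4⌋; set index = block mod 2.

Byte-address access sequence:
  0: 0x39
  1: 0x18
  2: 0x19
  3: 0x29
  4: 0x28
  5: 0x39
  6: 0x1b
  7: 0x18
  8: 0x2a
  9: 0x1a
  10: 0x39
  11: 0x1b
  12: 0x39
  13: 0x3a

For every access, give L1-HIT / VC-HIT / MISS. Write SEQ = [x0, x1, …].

SEQ = [MISS, MISS, L1-HIT, MISS, L1-HIT, VC-HIT, VC-HIT, L1-HIT, VC-HIT, VC-HIT, VC-HIT, VC-HIT, VC-HIT, L1-HIT]

#0 0x39→b14/s0 MISS; vc=[]
#1 0x18→b6/s0 MISS; vc=[14]
#2 0x19→b6/s0 L1-HIT; vc=[14]
#3 0x29→b10/s0 MISS; vc=[14,6]
#4 0x28→b10/s0 L1-HIT; vc=[14,6]
#5 0x39→b14/s0 VC-HIT; vc=[10,6]
#6 0x1b→b6/s0 VC-HIT; vc=[10,14]
#7 0x18→b6/s0 L1-HIT; vc=[10,14]
#8 0x2a→b10/s0 VC-HIT; vc=[6,14]
#9 0x1a→b6/s0 VC-HIT; vc=[10,14]
#10 0x39→b14/s0 VC-HIT; vc=[10,6]
#11 0x1b→b6/s0 VC-HIT; vc=[10,14]
#12 0x39→b14/s0 VC-HIT; vc=[10,6]
#13 0x3a→b14/s0 L1-HIT; vc=[10,6]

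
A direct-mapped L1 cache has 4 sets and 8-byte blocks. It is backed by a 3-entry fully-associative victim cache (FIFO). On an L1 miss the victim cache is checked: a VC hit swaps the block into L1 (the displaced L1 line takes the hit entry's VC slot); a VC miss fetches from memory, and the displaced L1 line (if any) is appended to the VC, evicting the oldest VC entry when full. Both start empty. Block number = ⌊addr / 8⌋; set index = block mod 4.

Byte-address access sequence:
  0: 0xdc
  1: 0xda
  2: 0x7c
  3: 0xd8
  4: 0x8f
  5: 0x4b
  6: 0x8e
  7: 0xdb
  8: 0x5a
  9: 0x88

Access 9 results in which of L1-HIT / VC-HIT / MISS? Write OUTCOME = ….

#0 0xdc→b27/s3 MISS; vc=[]
#1 0xda→b27/s3 L1-HIT; vc=[]
#2 0x7c→b15/s3 MISS; vc=[27]
#3 0xd8→b27/s3 VC-HIT; vc=[15]
#4 0x8f→b17/s1 MISS; vc=[15]
#5 0x4b→b9/s1 MISS; vc=[15,17]
#6 0x8e→b17/s1 VC-HIT; vc=[15,9]
#7 0xdb→b27/s3 L1-HIT; vc=[15,9]
#8 0x5a→b11/s3 MISS; vc=[15,9,27]
#9 0x88→b17/s1 L1-HIT; vc=[15,9,27]

OUTCOME = L1-HIT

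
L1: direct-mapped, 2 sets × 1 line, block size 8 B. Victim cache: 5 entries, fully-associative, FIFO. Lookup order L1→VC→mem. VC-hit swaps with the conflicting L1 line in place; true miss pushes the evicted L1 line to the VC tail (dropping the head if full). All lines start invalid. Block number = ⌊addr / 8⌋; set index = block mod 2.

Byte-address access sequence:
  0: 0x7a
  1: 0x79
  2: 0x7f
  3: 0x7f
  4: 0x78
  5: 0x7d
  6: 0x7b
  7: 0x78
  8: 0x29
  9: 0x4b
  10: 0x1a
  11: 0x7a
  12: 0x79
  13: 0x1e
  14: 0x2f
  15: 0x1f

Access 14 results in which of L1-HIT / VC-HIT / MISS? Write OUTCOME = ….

0: 0x7a (blk 15, set 1) → MISS  vc=[]
1: 0x79 (blk 15, set 1) → L1-HIT  vc=[]
2: 0x7f (blk 15, set 1) → L1-HIT  vc=[]
3: 0x7f (blk 15, set 1) → L1-HIT  vc=[]
4: 0x78 (blk 15, set 1) → L1-HIT  vc=[]
5: 0x7d (blk 15, set 1) → L1-HIT  vc=[]
6: 0x7b (blk 15, set 1) → L1-HIT  vc=[]
7: 0x78 (blk 15, set 1) → L1-HIT  vc=[]
8: 0x29 (blk 5, set 1) → MISS  vc=[15]
9: 0x4b (blk 9, set 1) → MISS  vc=[15, 5]
10: 0x1a (blk 3, set 1) → MISS  vc=[15, 5, 9]
11: 0x7a (blk 15, set 1) → VC-HIT  vc=[3, 5, 9]
12: 0x79 (blk 15, set 1) → L1-HIT  vc=[3, 5, 9]
13: 0x1e (blk 3, set 1) → VC-HIT  vc=[15, 5, 9]
14: 0x2f (blk 5, set 1) → VC-HIT  vc=[15, 3, 9]
15: 0x1f (blk 3, set 1) → VC-HIT  vc=[15, 5, 9]

OUTCOME = VC-HIT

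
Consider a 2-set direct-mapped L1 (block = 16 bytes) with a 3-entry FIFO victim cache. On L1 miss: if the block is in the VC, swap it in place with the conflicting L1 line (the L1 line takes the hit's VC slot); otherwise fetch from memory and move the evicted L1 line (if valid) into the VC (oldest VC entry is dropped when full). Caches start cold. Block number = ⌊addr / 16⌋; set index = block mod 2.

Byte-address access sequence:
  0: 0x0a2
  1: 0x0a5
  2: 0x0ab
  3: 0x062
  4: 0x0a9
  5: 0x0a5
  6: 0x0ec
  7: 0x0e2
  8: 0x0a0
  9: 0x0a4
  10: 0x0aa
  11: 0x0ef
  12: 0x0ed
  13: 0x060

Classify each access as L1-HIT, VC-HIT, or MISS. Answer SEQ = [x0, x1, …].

  [0] addr=0xa2 blk=10 s=0: MISS | VC []
  [1] addr=0xa5 blk=10 s=0: L1-HIT | VC []
  [2] addr=0xab blk=10 s=0: L1-HIT | VC []
  [3] addr=0x62 blk=6 s=0: MISS | VC [10]
  [4] addr=0xa9 blk=10 s=0: VC-HIT | VC [6]
  [5] addr=0xa5 blk=10 s=0: L1-HIT | VC [6]
  [6] addr=0xec blk=14 s=0: MISS | VC [6, 10]
  [7] addr=0xe2 blk=14 s=0: L1-HIT | VC [6, 10]
  [8] addr=0xa0 blk=10 s=0: VC-HIT | VC [6, 14]
  [9] addr=0xa4 blk=10 s=0: L1-HIT | VC [6, 14]
  [10] addr=0xaa blk=10 s=0: L1-HIT | VC [6, 14]
  [11] addr=0xef blk=14 s=0: VC-HIT | VC [6, 10]
  [12] addr=0xed blk=14 s=0: L1-HIT | VC [6, 10]
  [13] addr=0x60 blk=6 s=0: VC-HIT | VC [14, 10]

SEQ = [MISS, L1-HIT, L1-HIT, MISS, VC-HIT, L1-HIT, MISS, L1-HIT, VC-HIT, L1-HIT, L1-HIT, VC-HIT, L1-HIT, VC-HIT]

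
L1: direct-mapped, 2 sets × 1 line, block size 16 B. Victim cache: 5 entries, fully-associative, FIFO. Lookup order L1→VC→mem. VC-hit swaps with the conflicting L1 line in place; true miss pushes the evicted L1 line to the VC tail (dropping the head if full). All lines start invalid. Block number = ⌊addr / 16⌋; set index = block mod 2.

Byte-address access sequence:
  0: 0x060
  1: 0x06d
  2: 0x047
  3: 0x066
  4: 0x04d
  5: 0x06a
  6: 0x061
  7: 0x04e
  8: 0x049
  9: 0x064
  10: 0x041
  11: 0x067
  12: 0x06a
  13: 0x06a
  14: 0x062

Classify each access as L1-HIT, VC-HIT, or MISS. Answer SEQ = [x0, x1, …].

0: 0x60 (blk 6, set 0) → MISS  vc=[]
1: 0x6d (blk 6, set 0) → L1-HIT  vc=[]
2: 0x47 (blk 4, set 0) → MISS  vc=[6]
3: 0x66 (blk 6, set 0) → VC-HIT  vc=[4]
4: 0x4d (blk 4, set 0) → VC-HIT  vc=[6]
5: 0x6a (blk 6, set 0) → VC-HIT  vc=[4]
6: 0x61 (blk 6, set 0) → L1-HIT  vc=[4]
7: 0x4e (blk 4, set 0) → VC-HIT  vc=[6]
8: 0x49 (blk 4, set 0) → L1-HIT  vc=[6]
9: 0x64 (blk 6, set 0) → VC-HIT  vc=[4]
10: 0x41 (blk 4, set 0) → VC-HIT  vc=[6]
11: 0x67 (blk 6, set 0) → VC-HIT  vc=[4]
12: 0x6a (blk 6, set 0) → L1-HIT  vc=[4]
13: 0x6a (blk 6, set 0) → L1-HIT  vc=[4]
14: 0x62 (blk 6, set 0) → L1-HIT  vc=[4]

SEQ = [MISS, L1-HIT, MISS, VC-HIT, VC-HIT, VC-HIT, L1-HIT, VC-HIT, L1-HIT, VC-HIT, VC-HIT, VC-HIT, L1-HIT, L1-HIT, L1-HIT]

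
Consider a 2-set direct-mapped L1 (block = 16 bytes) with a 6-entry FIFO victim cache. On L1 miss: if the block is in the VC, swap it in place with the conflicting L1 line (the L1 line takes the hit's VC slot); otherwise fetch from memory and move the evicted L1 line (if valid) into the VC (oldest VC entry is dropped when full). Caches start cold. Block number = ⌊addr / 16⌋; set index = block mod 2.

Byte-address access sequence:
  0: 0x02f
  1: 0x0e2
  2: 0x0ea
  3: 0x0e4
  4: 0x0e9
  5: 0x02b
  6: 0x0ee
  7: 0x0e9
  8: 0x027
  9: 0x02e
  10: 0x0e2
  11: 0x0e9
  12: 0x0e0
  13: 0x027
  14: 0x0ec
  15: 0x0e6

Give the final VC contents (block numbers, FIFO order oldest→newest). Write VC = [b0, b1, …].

VC = [2]

  [0] addr=0x2f blk=2 s=0: MISS | VC []
  [1] addr=0xe2 blk=14 s=0: MISS | VC [2]
  [2] addr=0xea blk=14 s=0: L1-HIT | VC [2]
  [3] addr=0xe4 blk=14 s=0: L1-HIT | VC [2]
  [4] addr=0xe9 blk=14 s=0: L1-HIT | VC [2]
  [5] addr=0x2b blk=2 s=0: VC-HIT | VC [14]
  [6] addr=0xee blk=14 s=0: VC-HIT | VC [2]
  [7] addr=0xe9 blk=14 s=0: L1-HIT | VC [2]
  [8] addr=0x27 blk=2 s=0: VC-HIT | VC [14]
  [9] addr=0x2e blk=2 s=0: L1-HIT | VC [14]
  [10] addr=0xe2 blk=14 s=0: VC-HIT | VC [2]
  [11] addr=0xe9 blk=14 s=0: L1-HIT | VC [2]
  [12] addr=0xe0 blk=14 s=0: L1-HIT | VC [2]
  [13] addr=0x27 blk=2 s=0: VC-HIT | VC [14]
  [14] addr=0xec blk=14 s=0: VC-HIT | VC [2]
  [15] addr=0xe6 blk=14 s=0: L1-HIT | VC [2]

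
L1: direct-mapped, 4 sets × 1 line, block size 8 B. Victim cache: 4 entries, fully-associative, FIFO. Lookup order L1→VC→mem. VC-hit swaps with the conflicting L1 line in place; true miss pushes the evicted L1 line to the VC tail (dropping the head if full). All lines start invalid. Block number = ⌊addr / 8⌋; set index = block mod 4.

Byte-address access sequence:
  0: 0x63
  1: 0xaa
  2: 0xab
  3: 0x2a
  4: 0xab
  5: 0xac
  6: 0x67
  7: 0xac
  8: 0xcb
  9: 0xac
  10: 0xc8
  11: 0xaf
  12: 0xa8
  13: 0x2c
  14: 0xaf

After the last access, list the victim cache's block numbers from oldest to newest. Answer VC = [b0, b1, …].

VC = [5, 25]

  [0] addr=0x63 blk=12 s=0: MISS | VC []
  [1] addr=0xaa blk=21 s=1: MISS | VC []
  [2] addr=0xab blk=21 s=1: L1-HIT | VC []
  [3] addr=0x2a blk=5 s=1: MISS | VC [21]
  [4] addr=0xab blk=21 s=1: VC-HIT | VC [5]
  [5] addr=0xac blk=21 s=1: L1-HIT | VC [5]
  [6] addr=0x67 blk=12 s=0: L1-HIT | VC [5]
  [7] addr=0xac blk=21 s=1: L1-HIT | VC [5]
  [8] addr=0xcb blk=25 s=1: MISS | VC [5, 21]
  [9] addr=0xac blk=21 s=1: VC-HIT | VC [5, 25]
  [10] addr=0xc8 blk=25 s=1: VC-HIT | VC [5, 21]
  [11] addr=0xaf blk=21 s=1: VC-HIT | VC [5, 25]
  [12] addr=0xa8 blk=21 s=1: L1-HIT | VC [5, 25]
  [13] addr=0x2c blk=5 s=1: VC-HIT | VC [21, 25]
  [14] addr=0xaf blk=21 s=1: VC-HIT | VC [5, 25]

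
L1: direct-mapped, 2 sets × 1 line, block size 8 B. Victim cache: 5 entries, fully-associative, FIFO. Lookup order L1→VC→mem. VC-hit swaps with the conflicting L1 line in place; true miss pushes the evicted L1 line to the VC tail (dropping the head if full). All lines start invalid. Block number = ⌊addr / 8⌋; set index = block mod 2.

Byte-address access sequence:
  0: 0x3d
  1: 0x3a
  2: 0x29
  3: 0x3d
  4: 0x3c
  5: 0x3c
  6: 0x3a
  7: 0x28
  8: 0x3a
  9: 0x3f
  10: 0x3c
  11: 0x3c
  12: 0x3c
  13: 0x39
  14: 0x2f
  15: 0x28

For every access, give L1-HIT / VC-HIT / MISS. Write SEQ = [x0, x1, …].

SEQ = [MISS, L1-HIT, MISS, VC-HIT, L1-HIT, L1-HIT, L1-HIT, VC-HIT, VC-HIT, L1-HIT, L1-HIT, L1-HIT, L1-HIT, L1-HIT, VC-HIT, L1-HIT]

#0 0x3d→b7/s1 MISS; vc=[]
#1 0x3a→b7/s1 L1-HIT; vc=[]
#2 0x29→b5/s1 MISS; vc=[7]
#3 0x3d→b7/s1 VC-HIT; vc=[5]
#4 0x3c→b7/s1 L1-HIT; vc=[5]
#5 0x3c→b7/s1 L1-HIT; vc=[5]
#6 0x3a→b7/s1 L1-HIT; vc=[5]
#7 0x28→b5/s1 VC-HIT; vc=[7]
#8 0x3a→b7/s1 VC-HIT; vc=[5]
#9 0x3f→b7/s1 L1-HIT; vc=[5]
#10 0x3c→b7/s1 L1-HIT; vc=[5]
#11 0x3c→b7/s1 L1-HIT; vc=[5]
#12 0x3c→b7/s1 L1-HIT; vc=[5]
#13 0x39→b7/s1 L1-HIT; vc=[5]
#14 0x2f→b5/s1 VC-HIT; vc=[7]
#15 0x28→b5/s1 L1-HIT; vc=[7]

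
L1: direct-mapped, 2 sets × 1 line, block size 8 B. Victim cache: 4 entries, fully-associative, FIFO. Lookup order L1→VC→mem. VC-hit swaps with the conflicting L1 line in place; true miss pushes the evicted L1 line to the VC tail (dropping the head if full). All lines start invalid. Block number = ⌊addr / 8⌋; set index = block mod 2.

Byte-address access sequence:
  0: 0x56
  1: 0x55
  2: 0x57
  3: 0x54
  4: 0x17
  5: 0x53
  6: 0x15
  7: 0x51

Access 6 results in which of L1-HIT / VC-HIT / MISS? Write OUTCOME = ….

OUTCOME = VC-HIT

  [0] addr=0x56 blk=10 s=0: MISS | VC []
  [1] addr=0x55 blk=10 s=0: L1-HIT | VC []
  [2] addr=0x57 blk=10 s=0: L1-HIT | VC []
  [3] addr=0x54 blk=10 s=0: L1-HIT | VC []
  [4] addr=0x17 blk=2 s=0: MISS | VC [10]
  [5] addr=0x53 blk=10 s=0: VC-HIT | VC [2]
  [6] addr=0x15 blk=2 s=0: VC-HIT | VC [10]
  [7] addr=0x51 blk=10 s=0: VC-HIT | VC [2]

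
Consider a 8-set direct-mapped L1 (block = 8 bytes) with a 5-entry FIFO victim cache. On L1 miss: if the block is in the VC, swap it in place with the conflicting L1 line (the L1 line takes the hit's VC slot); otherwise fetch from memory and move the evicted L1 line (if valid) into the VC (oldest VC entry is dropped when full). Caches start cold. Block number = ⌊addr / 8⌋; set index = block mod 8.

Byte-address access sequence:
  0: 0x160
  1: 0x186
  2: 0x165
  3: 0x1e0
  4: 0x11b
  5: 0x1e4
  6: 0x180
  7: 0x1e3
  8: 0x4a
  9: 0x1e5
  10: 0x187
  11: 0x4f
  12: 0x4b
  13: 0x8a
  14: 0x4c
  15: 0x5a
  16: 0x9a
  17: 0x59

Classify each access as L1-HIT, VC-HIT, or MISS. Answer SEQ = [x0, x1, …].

SEQ = [MISS, MISS, L1-HIT, MISS, MISS, L1-HIT, L1-HIT, L1-HIT, MISS, L1-HIT, L1-HIT, L1-HIT, L1-HIT, MISS, VC-HIT, MISS, MISS, VC-HIT]

#0 0x160→b44/s4 MISS; vc=[]
#1 0x186→b48/s0 MISS; vc=[]
#2 0x165→b44/s4 L1-HIT; vc=[]
#3 0x1e0→b60/s4 MISS; vc=[44]
#4 0x11b→b35/s3 MISS; vc=[44]
#5 0x1e4→b60/s4 L1-HIT; vc=[44]
#6 0x180→b48/s0 L1-HIT; vc=[44]
#7 0x1e3→b60/s4 L1-HIT; vc=[44]
#8 0x4a→b9/s1 MISS; vc=[44]
#9 0x1e5→b60/s4 L1-HIT; vc=[44]
#10 0x187→b48/s0 L1-HIT; vc=[44]
#11 0x4f→b9/s1 L1-HIT; vc=[44]
#12 0x4b→b9/s1 L1-HIT; vc=[44]
#13 0x8a→b17/s1 MISS; vc=[44,9]
#14 0x4c→b9/s1 VC-HIT; vc=[44,17]
#15 0x5a→b11/s3 MISS; vc=[44,17,35]
#16 0x9a→b19/s3 MISS; vc=[44,17,35,11]
#17 0x59→b11/s3 VC-HIT; vc=[44,17,35,19]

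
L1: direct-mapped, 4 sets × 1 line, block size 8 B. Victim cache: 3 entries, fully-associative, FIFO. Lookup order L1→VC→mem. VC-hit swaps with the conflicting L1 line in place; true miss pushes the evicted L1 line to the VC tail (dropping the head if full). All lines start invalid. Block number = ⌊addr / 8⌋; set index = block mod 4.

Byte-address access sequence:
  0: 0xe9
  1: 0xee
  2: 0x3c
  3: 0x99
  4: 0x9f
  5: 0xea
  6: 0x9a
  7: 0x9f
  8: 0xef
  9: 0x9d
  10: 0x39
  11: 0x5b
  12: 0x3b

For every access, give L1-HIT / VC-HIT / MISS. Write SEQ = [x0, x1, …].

#0 0xe9→b29/s1 MISS; vc=[]
#1 0xee→b29/s1 L1-HIT; vc=[]
#2 0x3c→b7/s3 MISS; vc=[]
#3 0x99→b19/s3 MISS; vc=[7]
#4 0x9f→b19/s3 L1-HIT; vc=[7]
#5 0xea→b29/s1 L1-HIT; vc=[7]
#6 0x9a→b19/s3 L1-HIT; vc=[7]
#7 0x9f→b19/s3 L1-HIT; vc=[7]
#8 0xef→b29/s1 L1-HIT; vc=[7]
#9 0x9d→b19/s3 L1-HIT; vc=[7]
#10 0x39→b7/s3 VC-HIT; vc=[19]
#11 0x5b→b11/s3 MISS; vc=[19,7]
#12 0x3b→b7/s3 VC-HIT; vc=[19,11]

SEQ = [MISS, L1-HIT, MISS, MISS, L1-HIT, L1-HIT, L1-HIT, L1-HIT, L1-HIT, L1-HIT, VC-HIT, MISS, VC-HIT]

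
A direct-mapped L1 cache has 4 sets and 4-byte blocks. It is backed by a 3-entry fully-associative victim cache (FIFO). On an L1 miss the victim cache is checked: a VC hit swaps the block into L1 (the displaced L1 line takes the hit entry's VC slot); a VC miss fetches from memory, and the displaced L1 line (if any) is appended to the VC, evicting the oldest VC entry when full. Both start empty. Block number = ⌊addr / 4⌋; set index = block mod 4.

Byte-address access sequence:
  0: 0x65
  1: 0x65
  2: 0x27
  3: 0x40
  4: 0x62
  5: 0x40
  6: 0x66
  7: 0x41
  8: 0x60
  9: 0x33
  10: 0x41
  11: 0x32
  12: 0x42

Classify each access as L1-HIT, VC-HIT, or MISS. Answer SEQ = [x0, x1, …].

  [0] addr=0x65 blk=25 s=1: MISS | VC []
  [1] addr=0x65 blk=25 s=1: L1-HIT | VC []
  [2] addr=0x27 blk=9 s=1: MISS | VC [25]
  [3] addr=0x40 blk=16 s=0: MISS | VC [25]
  [4] addr=0x62 blk=24 s=0: MISS | VC [25, 16]
  [5] addr=0x40 blk=16 s=0: VC-HIT | VC [25, 24]
  [6] addr=0x66 blk=25 s=1: VC-HIT | VC [9, 24]
  [7] addr=0x41 blk=16 s=0: L1-HIT | VC [9, 24]
  [8] addr=0x60 blk=24 s=0: VC-HIT | VC [9, 16]
  [9] addr=0x33 blk=12 s=0: MISS | VC [9, 16, 24]
  [10] addr=0x41 blk=16 s=0: VC-HIT | VC [9, 12, 24]
  [11] addr=0x32 blk=12 s=0: VC-HIT | VC [9, 16, 24]
  [12] addr=0x42 blk=16 s=0: VC-HIT | VC [9, 12, 24]

SEQ = [MISS, L1-HIT, MISS, MISS, MISS, VC-HIT, VC-HIT, L1-HIT, VC-HIT, MISS, VC-HIT, VC-HIT, VC-HIT]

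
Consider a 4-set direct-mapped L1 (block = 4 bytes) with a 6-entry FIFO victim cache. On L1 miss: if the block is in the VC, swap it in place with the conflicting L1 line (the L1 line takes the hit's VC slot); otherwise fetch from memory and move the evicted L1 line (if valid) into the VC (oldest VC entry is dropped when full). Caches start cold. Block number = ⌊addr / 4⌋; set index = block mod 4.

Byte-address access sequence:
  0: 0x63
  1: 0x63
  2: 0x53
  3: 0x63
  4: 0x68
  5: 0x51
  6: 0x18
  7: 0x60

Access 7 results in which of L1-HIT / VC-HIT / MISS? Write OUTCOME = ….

OUTCOME = VC-HIT

  [0] addr=0x63 blk=24 s=0: MISS | VC []
  [1] addr=0x63 blk=24 s=0: L1-HIT | VC []
  [2] addr=0x53 blk=20 s=0: MISS | VC [24]
  [3] addr=0x63 blk=24 s=0: VC-HIT | VC [20]
  [4] addr=0x68 blk=26 s=2: MISS | VC [20]
  [5] addr=0x51 blk=20 s=0: VC-HIT | VC [24]
  [6] addr=0x18 blk=6 s=2: MISS | VC [24, 26]
  [7] addr=0x60 blk=24 s=0: VC-HIT | VC [20, 26]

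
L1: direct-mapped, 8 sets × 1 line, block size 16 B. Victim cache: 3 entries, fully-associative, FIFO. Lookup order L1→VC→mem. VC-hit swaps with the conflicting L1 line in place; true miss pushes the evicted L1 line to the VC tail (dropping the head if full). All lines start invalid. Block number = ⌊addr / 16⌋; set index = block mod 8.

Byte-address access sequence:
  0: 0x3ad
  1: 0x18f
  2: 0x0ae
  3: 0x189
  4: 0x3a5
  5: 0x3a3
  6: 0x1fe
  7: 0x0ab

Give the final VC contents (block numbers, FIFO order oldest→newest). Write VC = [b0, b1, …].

#0 0x3ad→b58/s2 MISS; vc=[]
#1 0x18f→b24/s0 MISS; vc=[]
#2 0xae→b10/s2 MISS; vc=[58]
#3 0x189→b24/s0 L1-HIT; vc=[58]
#4 0x3a5→b58/s2 VC-HIT; vc=[10]
#5 0x3a3→b58/s2 L1-HIT; vc=[10]
#6 0x1fe→b31/s7 MISS; vc=[10]
#7 0xab→b10/s2 VC-HIT; vc=[58]

VC = [58]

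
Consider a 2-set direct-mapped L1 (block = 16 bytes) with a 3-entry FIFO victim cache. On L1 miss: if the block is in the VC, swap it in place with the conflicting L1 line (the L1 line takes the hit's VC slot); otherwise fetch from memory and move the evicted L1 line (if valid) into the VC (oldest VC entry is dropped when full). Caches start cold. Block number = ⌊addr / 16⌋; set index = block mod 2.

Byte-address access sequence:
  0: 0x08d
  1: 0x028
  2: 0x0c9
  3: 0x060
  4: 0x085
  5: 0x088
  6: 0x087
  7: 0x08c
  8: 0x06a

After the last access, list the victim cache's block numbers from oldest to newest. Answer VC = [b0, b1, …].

VC = [8, 2, 12]

  [0] addr=0x8d blk=8 s=0: MISS | VC []
  [1] addr=0x28 blk=2 s=0: MISS | VC [8]
  [2] addr=0xc9 blk=12 s=0: MISS | VC [8, 2]
  [3] addr=0x60 blk=6 s=0: MISS | VC [8, 2, 12]
  [4] addr=0x85 blk=8 s=0: VC-HIT | VC [6, 2, 12]
  [5] addr=0x88 blk=8 s=0: L1-HIT | VC [6, 2, 12]
  [6] addr=0x87 blk=8 s=0: L1-HIT | VC [6, 2, 12]
  [7] addr=0x8c blk=8 s=0: L1-HIT | VC [6, 2, 12]
  [8] addr=0x6a blk=6 s=0: VC-HIT | VC [8, 2, 12]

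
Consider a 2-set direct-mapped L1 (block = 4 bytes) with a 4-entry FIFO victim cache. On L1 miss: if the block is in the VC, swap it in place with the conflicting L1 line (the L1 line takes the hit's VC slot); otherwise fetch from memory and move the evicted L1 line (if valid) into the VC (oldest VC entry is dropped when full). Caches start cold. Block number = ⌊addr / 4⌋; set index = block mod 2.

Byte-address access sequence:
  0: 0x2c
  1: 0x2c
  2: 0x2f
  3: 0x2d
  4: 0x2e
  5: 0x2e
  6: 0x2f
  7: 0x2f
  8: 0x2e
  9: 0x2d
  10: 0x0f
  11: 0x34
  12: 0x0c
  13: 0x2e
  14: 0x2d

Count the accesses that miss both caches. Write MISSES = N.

0: 0x2c (blk 11, set 1) → MISS  vc=[]
1: 0x2c (blk 11, set 1) → L1-HIT  vc=[]
2: 0x2f (blk 11, set 1) → L1-HIT  vc=[]
3: 0x2d (blk 11, set 1) → L1-HIT  vc=[]
4: 0x2e (blk 11, set 1) → L1-HIT  vc=[]
5: 0x2e (blk 11, set 1) → L1-HIT  vc=[]
6: 0x2f (blk 11, set 1) → L1-HIT  vc=[]
7: 0x2f (blk 11, set 1) → L1-HIT  vc=[]
8: 0x2e (blk 11, set 1) → L1-HIT  vc=[]
9: 0x2d (blk 11, set 1) → L1-HIT  vc=[]
10: 0xf (blk 3, set 1) → MISS  vc=[11]
11: 0x34 (blk 13, set 1) → MISS  vc=[11, 3]
12: 0xc (blk 3, set 1) → VC-HIT  vc=[11, 13]
13: 0x2e (blk 11, set 1) → VC-HIT  vc=[3, 13]
14: 0x2d (blk 11, set 1) → L1-HIT  vc=[3, 13]

MISSES = 3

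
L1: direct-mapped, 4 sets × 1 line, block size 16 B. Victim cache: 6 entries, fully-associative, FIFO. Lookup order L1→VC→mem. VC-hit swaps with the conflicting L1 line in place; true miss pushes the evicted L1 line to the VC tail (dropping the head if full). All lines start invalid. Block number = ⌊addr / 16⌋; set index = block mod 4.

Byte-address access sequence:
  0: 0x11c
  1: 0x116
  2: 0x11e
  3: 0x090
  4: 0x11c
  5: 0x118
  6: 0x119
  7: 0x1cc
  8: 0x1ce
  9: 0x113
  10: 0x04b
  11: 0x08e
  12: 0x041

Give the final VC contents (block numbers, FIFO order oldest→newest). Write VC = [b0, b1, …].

#0 0x11c→b17/s1 MISS; vc=[]
#1 0x116→b17/s1 L1-HIT; vc=[]
#2 0x11e→b17/s1 L1-HIT; vc=[]
#3 0x90→b9/s1 MISS; vc=[17]
#4 0x11c→b17/s1 VC-HIT; vc=[9]
#5 0x118→b17/s1 L1-HIT; vc=[9]
#6 0x119→b17/s1 L1-HIT; vc=[9]
#7 0x1cc→b28/s0 MISS; vc=[9]
#8 0x1ce→b28/s0 L1-HIT; vc=[9]
#9 0x113→b17/s1 L1-HIT; vc=[9]
#10 0x4b→b4/s0 MISS; vc=[9,28]
#11 0x8e→b8/s0 MISS; vc=[9,28,4]
#12 0x41→b4/s0 VC-HIT; vc=[9,28,8]

VC = [9, 28, 8]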